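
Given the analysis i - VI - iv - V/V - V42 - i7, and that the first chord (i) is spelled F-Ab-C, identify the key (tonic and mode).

F minor

i is given as F-Ab-C — a minor triad with root F.
If F is scale degree 1 and the mode makes that degree carry a minor triad, the tonic is F and the mode is minor.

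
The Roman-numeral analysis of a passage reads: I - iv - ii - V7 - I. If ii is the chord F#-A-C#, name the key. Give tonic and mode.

The anchor chord is a minor triad on F#, labeled ii.
ii on F# implies F# is the supertonic; that puts the tonic at E, and the lowercase numeral fits major mode.

E major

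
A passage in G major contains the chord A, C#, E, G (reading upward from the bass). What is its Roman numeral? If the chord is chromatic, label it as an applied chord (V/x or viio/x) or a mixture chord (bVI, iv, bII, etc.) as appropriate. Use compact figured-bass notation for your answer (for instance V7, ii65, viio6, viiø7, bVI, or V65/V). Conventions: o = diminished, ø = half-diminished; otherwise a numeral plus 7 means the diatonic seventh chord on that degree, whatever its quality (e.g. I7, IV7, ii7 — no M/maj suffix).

V7/V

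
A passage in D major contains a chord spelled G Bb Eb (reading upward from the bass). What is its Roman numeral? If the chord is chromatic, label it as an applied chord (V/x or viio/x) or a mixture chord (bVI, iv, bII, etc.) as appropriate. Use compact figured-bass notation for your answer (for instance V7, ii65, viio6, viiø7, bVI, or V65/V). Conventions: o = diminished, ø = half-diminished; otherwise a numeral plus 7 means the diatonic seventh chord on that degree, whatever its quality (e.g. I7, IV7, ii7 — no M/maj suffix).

bII6

Stacked in thirds the chord is Eb-G-Bb: a major triad on Eb.
Eb is the lowered second degree of D major (diatonic 2 would be E). This is the Neapolitan sixth — a major triad on the lowered second degree, here in its customary first inversion.
With G in the bass the chord is in first inversion, so the figured bass is 6.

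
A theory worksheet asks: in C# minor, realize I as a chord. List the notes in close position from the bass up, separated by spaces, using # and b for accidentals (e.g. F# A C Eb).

Scale degree 1 in C# minor is C#; here the chord built on it is altered to a major triad. I is the major tonic (Picardy third), borrowed from the parallel major.
So the chord is C#-E#-G#.

C# E# G#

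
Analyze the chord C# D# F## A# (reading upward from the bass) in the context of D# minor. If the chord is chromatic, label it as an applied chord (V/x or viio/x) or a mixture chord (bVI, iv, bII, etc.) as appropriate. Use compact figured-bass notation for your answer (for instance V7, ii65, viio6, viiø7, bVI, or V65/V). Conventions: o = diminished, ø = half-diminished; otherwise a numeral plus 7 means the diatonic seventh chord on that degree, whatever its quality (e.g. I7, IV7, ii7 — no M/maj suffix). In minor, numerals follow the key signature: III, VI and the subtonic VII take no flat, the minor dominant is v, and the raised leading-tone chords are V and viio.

The pitches D#-F##-A#-C# form a dominant seventh chord rooted on D#.
D# is not a diatonic chord root with this quality in D# minor, but it lies a perfect fifth above G# (iv), so the chord functions as an applied dominant of iv.
With C# in the bass the chord is in third inversion, so the figured bass is 42.

V42/iv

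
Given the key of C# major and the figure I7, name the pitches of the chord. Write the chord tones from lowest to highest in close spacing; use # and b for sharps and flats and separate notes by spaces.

C# E# G# B#

The numeral's case and figure indicate a major seventh chord. In C# major its root, the first degree, is C#.
That chord is spelled C#-E#-G#-B#.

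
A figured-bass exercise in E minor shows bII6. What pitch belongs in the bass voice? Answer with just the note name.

A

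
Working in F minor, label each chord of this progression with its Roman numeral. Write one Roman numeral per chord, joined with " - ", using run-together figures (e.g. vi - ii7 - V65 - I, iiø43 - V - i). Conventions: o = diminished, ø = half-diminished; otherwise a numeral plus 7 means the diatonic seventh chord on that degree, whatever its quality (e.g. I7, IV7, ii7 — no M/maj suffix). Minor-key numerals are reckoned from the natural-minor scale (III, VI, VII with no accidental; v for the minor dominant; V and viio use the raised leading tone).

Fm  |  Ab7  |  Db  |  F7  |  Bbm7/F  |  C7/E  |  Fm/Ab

i - V7/VI - VI - V7/iv - iv43 - V65 - i6

Fm: root F is the tonic; minor triad there is i.
Ab7 is the secondary dominant of VI (dominant seventh chord on Ab): V7/VI.
Db: root Db is the submediant; major triad there is VI.
F7 is the secondary dominant of iv (dominant seventh chord on F): V7/iv.
Bbm7/F: minor seventh chord on Bb = scale degree 4 → iv43.
C7/E: dominant seventh chord on C = scale degree 5 → V65.
Fm/Ab: root F is the tonic; minor triad there is i6.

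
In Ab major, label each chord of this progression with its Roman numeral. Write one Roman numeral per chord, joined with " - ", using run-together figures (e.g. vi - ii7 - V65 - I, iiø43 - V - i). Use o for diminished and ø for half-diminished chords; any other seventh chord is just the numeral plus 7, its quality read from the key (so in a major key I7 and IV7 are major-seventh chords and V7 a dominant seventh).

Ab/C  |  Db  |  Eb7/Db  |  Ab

Ab/C: root Ab is the tonic; major triad there is I6.
Db: root Db is the subdominant; major triad there is IV.
Eb7/Db: dominant seventh chord on Eb = scale degree 5 → V42.
Ab: major triad on Ab = scale degree 1 → I.

I6 - IV - V42 - I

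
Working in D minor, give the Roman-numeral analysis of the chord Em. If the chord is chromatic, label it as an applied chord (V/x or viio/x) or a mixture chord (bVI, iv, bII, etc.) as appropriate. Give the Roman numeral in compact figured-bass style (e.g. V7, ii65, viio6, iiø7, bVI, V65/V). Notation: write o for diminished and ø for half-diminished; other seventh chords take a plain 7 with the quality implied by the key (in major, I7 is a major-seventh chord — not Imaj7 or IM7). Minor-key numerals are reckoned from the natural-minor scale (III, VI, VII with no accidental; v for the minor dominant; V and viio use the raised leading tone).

Stacked in thirds the chord is E-G-B: a minor triad on E.
E is the second degree of D minor. This is the minor supertonic, borrowed from the parallel major (the Dorian ii).

ii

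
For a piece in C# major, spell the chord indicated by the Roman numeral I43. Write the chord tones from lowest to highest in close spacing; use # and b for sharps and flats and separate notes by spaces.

G# B# C# E#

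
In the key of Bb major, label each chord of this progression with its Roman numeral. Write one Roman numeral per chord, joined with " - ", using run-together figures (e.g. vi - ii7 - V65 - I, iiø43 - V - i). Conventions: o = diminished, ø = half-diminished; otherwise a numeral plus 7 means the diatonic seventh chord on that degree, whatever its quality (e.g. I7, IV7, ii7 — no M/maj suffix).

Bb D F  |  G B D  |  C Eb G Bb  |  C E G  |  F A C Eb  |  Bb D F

I - V/ii - ii7 - V/V - V7 - I

Bb-D-F has root Bb, degree 1 in Bb major, so I.
G-B-D: a major triad on G, the applied dominant of ii → V/ii.
C-Eb-G-Bb: root C is the supertonic; minor seventh chord there is ii7.
C-E-G: a major triad on C, the applied dominant of V → V/V.
F-A-C-Eb has root F, degree 5 in Bb major, so V7.
Bb-D-F: root Bb is the tonic; major triad there is I.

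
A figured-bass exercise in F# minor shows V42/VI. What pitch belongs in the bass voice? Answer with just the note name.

The applied chord V42/VI is rooted on A: A-C#-E-G.
The figure 42 means third inversion — the seventh is in the bass.

G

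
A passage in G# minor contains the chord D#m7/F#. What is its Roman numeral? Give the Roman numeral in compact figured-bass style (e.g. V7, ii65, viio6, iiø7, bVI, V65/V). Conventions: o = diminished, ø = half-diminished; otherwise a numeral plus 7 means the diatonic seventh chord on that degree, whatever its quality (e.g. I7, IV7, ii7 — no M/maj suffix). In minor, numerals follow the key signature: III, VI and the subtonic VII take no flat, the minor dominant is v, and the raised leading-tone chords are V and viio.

Stacked in thirds the chord is D#-F#-A#-C#: a minor seventh chord on D#.
D# is scale degree 5 in G# minor, and a minor seventh chord on that degree is written v7.
With F# in the bass the chord is in first inversion, so the figured bass is 65.

v65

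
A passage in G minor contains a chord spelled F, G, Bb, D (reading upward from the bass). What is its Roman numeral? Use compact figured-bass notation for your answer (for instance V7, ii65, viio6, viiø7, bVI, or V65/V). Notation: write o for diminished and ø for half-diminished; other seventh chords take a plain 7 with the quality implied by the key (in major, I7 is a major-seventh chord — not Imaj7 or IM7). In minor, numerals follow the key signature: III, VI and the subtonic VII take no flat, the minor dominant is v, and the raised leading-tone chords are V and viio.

The pitches G-Bb-D-F form a minor seventh chord rooted on G.
G is scale degree 1 in G minor, and a minor seventh chord on that degree is written i7.
With F in the bass the chord is in third inversion, so the figured bass is 42.

i42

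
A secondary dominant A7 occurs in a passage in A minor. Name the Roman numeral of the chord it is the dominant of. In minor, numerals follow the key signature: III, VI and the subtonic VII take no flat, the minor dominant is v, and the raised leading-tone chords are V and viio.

iv

The chord is a dominant seventh chord on A.
A dominant resolves down a perfect fifth: A → D. In A minor, D is scale degree 4, i.e. iv.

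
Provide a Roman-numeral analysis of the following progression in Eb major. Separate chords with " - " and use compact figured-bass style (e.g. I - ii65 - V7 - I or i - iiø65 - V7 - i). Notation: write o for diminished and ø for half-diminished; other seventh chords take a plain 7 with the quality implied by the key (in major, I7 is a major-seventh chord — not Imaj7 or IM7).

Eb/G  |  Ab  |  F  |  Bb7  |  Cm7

Eb/G: major triad on Eb = scale degree 1 → I6.
Ab has root Ab, degree 4 in Eb major, so IV.
F: chromatic; F is V of V, so V/V.
Bb7: root Bb is the dominant; dominant seventh chord there is V7.
Cm7: root C is the submediant; minor seventh chord there is vi7.

I6 - IV - V/V - V7 - vi7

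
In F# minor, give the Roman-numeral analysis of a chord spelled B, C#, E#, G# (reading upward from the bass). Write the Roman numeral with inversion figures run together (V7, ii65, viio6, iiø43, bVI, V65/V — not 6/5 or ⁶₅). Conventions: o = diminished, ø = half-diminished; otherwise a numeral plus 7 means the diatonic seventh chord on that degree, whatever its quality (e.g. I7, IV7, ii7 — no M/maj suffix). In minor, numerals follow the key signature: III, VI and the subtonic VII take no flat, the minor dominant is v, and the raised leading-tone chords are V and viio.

The pitches C#-E#-G#-B form a dominant seventh chord rooted on C#.
In F# minor, C# is the dominant; the diatonic dominant seventh chord there is V7.
With B in the bass the chord is in third inversion, so the figured bass is 42.

V42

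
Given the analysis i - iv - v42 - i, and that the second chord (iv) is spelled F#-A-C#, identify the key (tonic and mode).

C# minor

iv is given as F#-A-C# — a minor triad with root F#.
Counting down 3 scale steps from F# places the tonic on C#; a minor triad on degree 4 is diatonic only in minor.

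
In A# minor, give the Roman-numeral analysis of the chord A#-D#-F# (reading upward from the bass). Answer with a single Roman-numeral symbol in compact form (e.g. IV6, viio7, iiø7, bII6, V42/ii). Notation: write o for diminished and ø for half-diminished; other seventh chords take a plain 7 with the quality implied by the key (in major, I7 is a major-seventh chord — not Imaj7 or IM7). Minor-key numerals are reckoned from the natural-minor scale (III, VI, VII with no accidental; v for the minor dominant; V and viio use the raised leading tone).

The pitches D#-F#-A# form a minor triad rooted on D#.
D# is scale degree 4 in A# minor, and a minor triad on that degree is written iv.
With A# in the bass the chord is in second inversion, so the figured bass is 64.

iv64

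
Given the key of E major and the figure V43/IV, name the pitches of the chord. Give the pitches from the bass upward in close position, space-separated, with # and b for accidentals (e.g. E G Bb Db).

B D E G#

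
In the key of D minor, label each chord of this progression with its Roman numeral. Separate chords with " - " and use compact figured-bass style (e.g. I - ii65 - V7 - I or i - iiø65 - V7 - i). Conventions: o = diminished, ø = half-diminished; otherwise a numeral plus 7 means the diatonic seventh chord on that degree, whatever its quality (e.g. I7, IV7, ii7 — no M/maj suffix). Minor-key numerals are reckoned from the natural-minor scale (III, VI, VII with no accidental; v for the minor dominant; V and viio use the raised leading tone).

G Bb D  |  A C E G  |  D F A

iv - v7 - i

G-Bb-D: minor triad on G = scale degree 4 → iv.
A-C-E-G: root A is the dominant; minor seventh chord there is v7.
D-F-A has root D, degree 1 in D minor, so i.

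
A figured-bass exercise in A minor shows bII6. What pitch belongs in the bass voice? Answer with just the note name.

bII in A minor has root Bb; the chord is Bb-D-F.
The figure 6 means first inversion — the third is in the bass.

D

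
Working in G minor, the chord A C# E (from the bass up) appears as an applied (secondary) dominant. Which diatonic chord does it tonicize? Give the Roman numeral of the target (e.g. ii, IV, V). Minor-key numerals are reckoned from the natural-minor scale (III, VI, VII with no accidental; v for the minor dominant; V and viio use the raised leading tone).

V

The chord is a major triad on A.
A dominant resolves down a perfect fifth: A → D. In G minor, D is scale degree 5, i.e. V.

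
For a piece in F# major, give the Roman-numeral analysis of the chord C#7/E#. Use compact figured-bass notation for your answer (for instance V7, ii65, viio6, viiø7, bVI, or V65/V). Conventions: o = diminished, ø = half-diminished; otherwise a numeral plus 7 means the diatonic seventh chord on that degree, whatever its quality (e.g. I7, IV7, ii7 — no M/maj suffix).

V65

Stacked in thirds the chord is C#-E#-G#-B: a dominant seventh chord on C#.
C# is scale degree 5 in F# major, and a dominant seventh chord on that degree is written V7.
With E# in the bass the chord is in first inversion, so the figured bass is 65.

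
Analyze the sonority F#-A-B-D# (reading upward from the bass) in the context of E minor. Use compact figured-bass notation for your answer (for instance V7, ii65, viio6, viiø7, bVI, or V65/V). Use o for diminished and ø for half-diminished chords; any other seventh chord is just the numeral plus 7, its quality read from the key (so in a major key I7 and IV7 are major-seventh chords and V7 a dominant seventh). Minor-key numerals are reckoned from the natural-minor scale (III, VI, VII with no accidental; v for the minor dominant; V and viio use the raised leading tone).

V43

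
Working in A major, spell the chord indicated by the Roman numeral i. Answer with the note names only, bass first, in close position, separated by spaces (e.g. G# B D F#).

A C E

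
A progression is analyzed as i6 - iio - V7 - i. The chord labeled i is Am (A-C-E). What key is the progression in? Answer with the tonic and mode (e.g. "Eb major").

A minor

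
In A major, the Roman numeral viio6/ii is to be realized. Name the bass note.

C#

The applied chord viio6/ii is rooted on A#: A#-C#-E.
The figure 6 means first inversion — the third is in the bass.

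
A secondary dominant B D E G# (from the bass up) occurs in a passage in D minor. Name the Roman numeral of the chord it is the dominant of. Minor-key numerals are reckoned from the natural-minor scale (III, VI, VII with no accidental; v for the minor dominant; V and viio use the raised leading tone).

The chord is a dominant seventh chord on E.
A dominant resolves down a perfect fifth: E → A. In D minor, A is scale degree 5, i.e. V.

V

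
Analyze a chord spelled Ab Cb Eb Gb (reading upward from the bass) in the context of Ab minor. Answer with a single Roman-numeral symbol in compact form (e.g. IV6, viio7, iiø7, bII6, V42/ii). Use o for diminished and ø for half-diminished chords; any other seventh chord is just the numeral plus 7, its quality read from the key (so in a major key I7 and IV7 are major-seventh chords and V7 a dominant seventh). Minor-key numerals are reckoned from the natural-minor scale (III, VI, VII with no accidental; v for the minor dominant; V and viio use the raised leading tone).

i7

Stacked in thirds the chord is Ab-Cb-Eb-Gb: a minor seventh chord on Ab.
Ab is scale degree 1 in Ab minor, and a minor seventh chord on that degree is written i7.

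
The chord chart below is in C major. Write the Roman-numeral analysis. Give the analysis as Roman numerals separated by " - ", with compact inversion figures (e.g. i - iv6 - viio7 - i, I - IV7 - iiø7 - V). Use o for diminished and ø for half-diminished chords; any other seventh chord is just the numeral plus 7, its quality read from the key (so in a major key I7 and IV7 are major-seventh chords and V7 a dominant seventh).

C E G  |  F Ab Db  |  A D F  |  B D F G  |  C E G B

C-E-G: root C is the tonic; major triad there is I.
F-Ab-Db is non-diatonic — a major triad on the lowered supertonic (Db): the Neapolitan sixth, bII6 (third, F, in the bass — hence the 6).
A-D-F: root D is the supertonic; minor triad there is ii64.
B-D-F-G: root G is the dominant; dominant seventh chord there is V65.
C-E-G-B: root C is the tonic; major seventh chord there is I7.

I - bII6 - ii64 - V65 - I7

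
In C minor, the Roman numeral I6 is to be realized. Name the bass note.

E

I in C minor has root C; the chord is C-E-G.
The figure 6 means first inversion — the third is in the bass.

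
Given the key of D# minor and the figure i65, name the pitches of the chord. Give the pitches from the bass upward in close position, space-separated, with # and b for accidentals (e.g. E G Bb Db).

F# A# C# D#

The numeral's case and figure indicate a minor seventh chord. In D# minor its root, the tonic, is D#.
That chord is spelled D#-F#-A#-C#.
The figured bass 65 indicates first inversion, placing the third (F#) in the bass: F#-A#-C#-D#.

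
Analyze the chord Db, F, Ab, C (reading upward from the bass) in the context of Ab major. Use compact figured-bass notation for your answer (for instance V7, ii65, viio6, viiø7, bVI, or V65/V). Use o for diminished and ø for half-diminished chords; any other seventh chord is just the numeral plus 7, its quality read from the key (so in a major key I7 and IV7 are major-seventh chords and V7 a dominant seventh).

IV7

Stacked in thirds the chord is Db-F-Ab-C: a major seventh chord on Db.
In Ab major, Db is the subdominant; the diatonic major seventh chord there is IV7.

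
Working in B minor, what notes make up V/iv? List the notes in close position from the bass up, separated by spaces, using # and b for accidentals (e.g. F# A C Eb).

B D# F#

The slash means an applied dominant: we want the dominant of iv. In B minor, iv is E minor, and its dominant is built on B.
Building a major triad on B gives B-D#-F#.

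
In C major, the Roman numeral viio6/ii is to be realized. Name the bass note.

The applied chord viio6/ii is rooted on C#: C#-E-G.
The figure 6 means first inversion — the third is in the bass.

E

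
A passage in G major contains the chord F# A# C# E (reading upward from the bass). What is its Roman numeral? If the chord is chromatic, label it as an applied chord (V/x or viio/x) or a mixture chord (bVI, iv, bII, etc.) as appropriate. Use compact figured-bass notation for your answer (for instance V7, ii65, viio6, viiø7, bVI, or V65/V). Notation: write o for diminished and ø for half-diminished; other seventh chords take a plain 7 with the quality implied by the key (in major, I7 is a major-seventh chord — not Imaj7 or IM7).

Stacked in thirds the chord is F#-A#-C#-E: a dominant seventh chord on F#.
F# is not a diatonic chord root with this quality in G major, but it lies a perfect fifth above B (iii), so the chord functions as an applied dominant of iii.

V7/iii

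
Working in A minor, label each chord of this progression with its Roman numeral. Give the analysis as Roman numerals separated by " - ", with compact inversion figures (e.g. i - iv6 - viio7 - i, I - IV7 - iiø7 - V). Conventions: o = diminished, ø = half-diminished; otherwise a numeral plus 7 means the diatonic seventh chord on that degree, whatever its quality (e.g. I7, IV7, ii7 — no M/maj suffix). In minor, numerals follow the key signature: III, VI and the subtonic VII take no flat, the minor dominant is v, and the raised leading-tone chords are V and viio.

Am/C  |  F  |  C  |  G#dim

i6 - VI - III - viio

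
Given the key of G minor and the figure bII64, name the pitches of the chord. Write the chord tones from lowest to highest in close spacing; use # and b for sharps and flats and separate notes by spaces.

bII64 is the Neapolitan chord — a major triad on the lowered second degree. In G minor that root is Ab.
So the chord is Ab-C-Eb.
With the 64 figure the chord is in second inversion; from the bass Eb upward in close position it reads Eb-Ab-C.

Eb Ab C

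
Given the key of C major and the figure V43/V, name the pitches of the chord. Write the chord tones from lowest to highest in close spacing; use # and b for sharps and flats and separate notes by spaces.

A C D F#

The slash means an applied dominant: we want the dominant of V. In C major, V is G major, and its dominant is built on D.
Building a dominant seventh chord on D gives D-F#-A-C.
The figured bass 43 indicates second inversion, placing the fifth (A) in the bass: A-C-D-F#.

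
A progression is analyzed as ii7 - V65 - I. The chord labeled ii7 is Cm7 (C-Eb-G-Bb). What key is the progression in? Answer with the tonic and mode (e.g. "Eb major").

Bb major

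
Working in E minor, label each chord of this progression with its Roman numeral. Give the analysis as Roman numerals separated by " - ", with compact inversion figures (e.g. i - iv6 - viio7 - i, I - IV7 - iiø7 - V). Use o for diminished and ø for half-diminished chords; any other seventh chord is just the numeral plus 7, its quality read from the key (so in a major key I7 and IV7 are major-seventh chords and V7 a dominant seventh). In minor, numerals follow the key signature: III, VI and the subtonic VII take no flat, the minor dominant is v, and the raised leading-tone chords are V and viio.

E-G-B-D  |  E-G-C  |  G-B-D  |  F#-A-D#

E-G-B-D: minor seventh chord on E = scale degree 1 → i7.
E-G-C: major triad on C = scale degree 6 → VI6.
G-B-D: root G is the mediant; major triad there is III.
F#-A-D#: root D# is the leading tone; diminished triad there is viio6.

i7 - VI6 - III - viio6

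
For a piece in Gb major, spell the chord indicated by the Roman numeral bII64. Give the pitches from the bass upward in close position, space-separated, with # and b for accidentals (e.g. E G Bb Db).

Ebb Abb Cb

Scale degree 2 in Gb major is Ab; lowering it a half step gives Abb. bII64 is the Neapolitan chord — a major triad on the lowered second degree.
So the chord is Abb-Cb-Ebb.
With the 64 figure the chord is in second inversion; from the bass Ebb upward in close position it reads Ebb-Abb-Cb.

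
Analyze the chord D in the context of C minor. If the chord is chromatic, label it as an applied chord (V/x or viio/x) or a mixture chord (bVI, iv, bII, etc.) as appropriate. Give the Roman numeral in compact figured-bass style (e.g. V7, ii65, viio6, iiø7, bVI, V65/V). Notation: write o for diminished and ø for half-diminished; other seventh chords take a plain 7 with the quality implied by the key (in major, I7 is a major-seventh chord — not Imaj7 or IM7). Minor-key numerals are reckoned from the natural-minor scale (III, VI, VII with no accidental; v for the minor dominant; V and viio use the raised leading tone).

The pitches D-F#-A form a major triad rooted on D.
D is not a diatonic chord root with this quality in C minor, but it lies a perfect fifth above G (V), so the chord functions as an applied dominant of V.

V/V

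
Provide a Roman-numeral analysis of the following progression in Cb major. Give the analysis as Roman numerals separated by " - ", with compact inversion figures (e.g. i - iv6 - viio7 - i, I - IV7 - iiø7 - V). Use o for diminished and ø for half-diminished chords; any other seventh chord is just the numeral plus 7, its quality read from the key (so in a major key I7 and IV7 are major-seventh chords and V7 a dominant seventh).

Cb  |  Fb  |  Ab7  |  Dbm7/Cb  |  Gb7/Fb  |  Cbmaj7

I - IV - V7/ii - ii42 - V42 - I7

Cb has root Cb, degree 1 in Cb major, so I.
Fb: major triad on Fb = scale degree 4 → IV.
Ab7: a dominant seventh chord on Ab, the applied dominant of ii → V7/ii.
Dbm7/Cb has root Db, degree 2 in Cb major, so ii42.
Gb7/Fb: root Gb is the dominant; dominant seventh chord there is V42.
Cbmaj7: root Cb is the tonic; major seventh chord there is I7.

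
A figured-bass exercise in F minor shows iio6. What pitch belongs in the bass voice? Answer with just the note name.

iio in F minor has root G; the chord is G-Bb-Db.
The figure 6 means first inversion — the third is in the bass.

Bb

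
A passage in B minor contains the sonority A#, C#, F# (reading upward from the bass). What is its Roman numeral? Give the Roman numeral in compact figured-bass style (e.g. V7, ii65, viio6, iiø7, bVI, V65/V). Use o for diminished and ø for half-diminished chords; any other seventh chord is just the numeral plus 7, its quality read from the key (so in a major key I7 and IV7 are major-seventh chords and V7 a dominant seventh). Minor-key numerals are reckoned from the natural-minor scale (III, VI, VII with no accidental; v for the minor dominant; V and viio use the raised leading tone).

Stacked in thirds the chord is F#-A#-C#: a major triad on F#.
F# is scale degree 5 in B minor, and a major triad on that degree is written V.
With A# in the bass the chord is in first inversion, so the figured bass is 6.

V6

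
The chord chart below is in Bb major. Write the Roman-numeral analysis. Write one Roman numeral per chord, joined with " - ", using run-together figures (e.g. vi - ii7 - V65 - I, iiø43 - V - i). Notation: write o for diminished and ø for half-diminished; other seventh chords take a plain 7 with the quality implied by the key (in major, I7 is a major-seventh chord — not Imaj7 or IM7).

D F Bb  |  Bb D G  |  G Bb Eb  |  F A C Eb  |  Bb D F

D-F-Bb has root Bb, degree 1 in Bb major, so I6.
Bb-D-G has root G, degree 6 in Bb major, so vi6.
G-Bb-Eb: major triad on Eb = scale degree 4 → IV6.
F-A-C-Eb has root F, degree 5 in Bb major, so V7.
Bb-D-F: root Bb is the tonic; major triad there is I.

I6 - vi6 - IV6 - V7 - I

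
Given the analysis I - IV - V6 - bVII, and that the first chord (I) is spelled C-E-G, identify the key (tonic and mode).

The chord C is a major triad rooted on C; its label is I.
If C is scale degree 1 and the mode makes that degree carry a major triad, the tonic is C and the mode is major.

C major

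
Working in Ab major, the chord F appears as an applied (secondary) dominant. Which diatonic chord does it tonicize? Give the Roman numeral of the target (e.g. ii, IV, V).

The chord is a major triad on F.
A dominant resolves down a perfect fifth: F → Bb. In Ab major, Bb is scale degree 2, i.e. ii.

ii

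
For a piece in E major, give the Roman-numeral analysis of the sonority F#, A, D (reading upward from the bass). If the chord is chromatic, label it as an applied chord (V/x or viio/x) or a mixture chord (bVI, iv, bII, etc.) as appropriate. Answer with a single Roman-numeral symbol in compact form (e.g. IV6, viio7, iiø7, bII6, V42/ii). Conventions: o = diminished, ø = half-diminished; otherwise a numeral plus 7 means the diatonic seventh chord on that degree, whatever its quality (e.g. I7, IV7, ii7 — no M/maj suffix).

bVII6

Stacked in thirds the chord is D-F#-A: a major triad on D.
D is the lowered seventh degree of E major (diatonic 7 would be D#). This is a major triad on the lowered seventh degree (the subtonic), borrowed from the parallel minor.
With F# in the bass the chord is in first inversion, so the figured bass is 6.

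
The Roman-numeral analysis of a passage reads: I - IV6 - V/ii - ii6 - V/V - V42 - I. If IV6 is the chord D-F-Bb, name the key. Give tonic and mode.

F major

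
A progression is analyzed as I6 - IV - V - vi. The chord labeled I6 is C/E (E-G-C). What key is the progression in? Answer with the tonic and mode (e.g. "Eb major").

The anchor chord is a major triad on C, labeled I6.
If C is scale degree 1 and the mode makes that degree carry a major triad, the tonic is C and the mode is major.

C major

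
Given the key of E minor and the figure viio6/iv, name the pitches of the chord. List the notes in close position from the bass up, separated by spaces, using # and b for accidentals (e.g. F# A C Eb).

The slash marks an applied leading-tone chord: viio of iv. In E minor, iv is A, so the leading tone to it is G#, a half step below.
Building a diminished triad on G# gives G#-B-D.
With the 6 figure the chord is in first inversion; from the bass B upward in close position it reads B-D-G#.

B D G#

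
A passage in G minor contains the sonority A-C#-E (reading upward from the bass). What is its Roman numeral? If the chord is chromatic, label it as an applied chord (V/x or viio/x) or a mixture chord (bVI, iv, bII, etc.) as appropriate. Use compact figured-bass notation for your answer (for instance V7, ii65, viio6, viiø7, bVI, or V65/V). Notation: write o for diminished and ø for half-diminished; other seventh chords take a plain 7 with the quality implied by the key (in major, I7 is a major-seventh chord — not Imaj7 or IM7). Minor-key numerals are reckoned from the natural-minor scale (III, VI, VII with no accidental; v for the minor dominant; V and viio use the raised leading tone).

Stacked in thirds the chord is A-C#-E: a major triad on A.
A is not a diatonic chord root with this quality in G minor, but it lies a perfect fifth above D (V), so the chord functions as an applied dominant of V.

V/V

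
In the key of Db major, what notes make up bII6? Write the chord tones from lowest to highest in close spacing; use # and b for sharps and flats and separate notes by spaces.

Gb Bbb Ebb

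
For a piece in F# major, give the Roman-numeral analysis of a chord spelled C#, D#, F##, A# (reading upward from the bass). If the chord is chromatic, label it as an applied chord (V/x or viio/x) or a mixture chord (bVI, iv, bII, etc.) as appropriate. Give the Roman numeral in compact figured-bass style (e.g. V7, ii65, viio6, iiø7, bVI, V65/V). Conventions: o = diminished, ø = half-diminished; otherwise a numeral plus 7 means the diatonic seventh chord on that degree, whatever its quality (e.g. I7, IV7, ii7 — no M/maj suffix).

The pitches D#-F##-A#-C# form a dominant seventh chord rooted on D#.
D# is not a diatonic chord root with this quality in F# major, but it lies a perfect fifth above G# (ii), so the chord functions as an applied dominant of ii.
With C# in the bass the chord is in third inversion, so the figured bass is 42.

V42/ii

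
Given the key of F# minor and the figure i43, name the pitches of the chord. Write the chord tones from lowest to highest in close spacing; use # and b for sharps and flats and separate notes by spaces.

The numeral's case and figure indicate a minor seventh chord. In F# minor its root, the first degree, is F#.
That chord is spelled F#-A-C#-E.
The figured bass 43 indicates second inversion, placing the fifth (C#) in the bass: C#-E-F#-A.

C# E F# A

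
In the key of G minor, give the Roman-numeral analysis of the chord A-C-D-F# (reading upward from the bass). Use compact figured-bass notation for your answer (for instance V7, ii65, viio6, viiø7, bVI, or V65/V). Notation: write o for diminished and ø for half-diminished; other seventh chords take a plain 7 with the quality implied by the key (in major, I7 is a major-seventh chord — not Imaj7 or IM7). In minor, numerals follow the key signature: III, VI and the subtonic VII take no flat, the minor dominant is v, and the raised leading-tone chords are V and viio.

Stacked in thirds the chord is D-F#-A-C: a dominant seventh chord on D.
D is scale degree 5 in G minor, and a dominant seventh chord on that degree is written V7.
With A in the bass the chord is in second inversion, so the figured bass is 43.

V43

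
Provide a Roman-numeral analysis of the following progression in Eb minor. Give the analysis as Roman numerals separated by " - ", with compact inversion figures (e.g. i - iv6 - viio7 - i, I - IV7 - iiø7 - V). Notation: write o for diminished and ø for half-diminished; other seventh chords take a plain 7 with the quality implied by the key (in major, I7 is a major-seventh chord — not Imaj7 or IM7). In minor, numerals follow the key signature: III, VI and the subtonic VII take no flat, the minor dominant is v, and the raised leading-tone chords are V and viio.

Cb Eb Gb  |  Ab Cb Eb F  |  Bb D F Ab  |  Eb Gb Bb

VI - iiø65 - V7 - i

Cb-Eb-Gb: root Cb is the submediant; major triad there is VI.
Ab-Cb-Eb-F: half-diminished seventh chord on F = scale degree 2 → iiø65.
Bb-D-F-Ab: dominant seventh chord on Bb = scale degree 5 → V7.
Eb-Gb-Bb has root Eb, degree 1 in Eb minor, so i.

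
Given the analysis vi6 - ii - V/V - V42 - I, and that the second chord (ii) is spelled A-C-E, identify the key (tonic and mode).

ii is given as A-C-E — a minor triad with root A.
If A is scale degree 2 and the mode makes that degree carry a minor triad, the tonic is G and the mode is major.

G major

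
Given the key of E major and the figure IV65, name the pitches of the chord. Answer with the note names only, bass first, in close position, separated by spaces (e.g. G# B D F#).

C# E G# A

In E major, the fourth degree is A, and the diatonic chord built there is a major seventh chord.
Stacking thirds from A gives A-C#-E-G#.
The figured bass 65 indicates first inversion, placing the third (C#) in the bass: C#-E-G#-A.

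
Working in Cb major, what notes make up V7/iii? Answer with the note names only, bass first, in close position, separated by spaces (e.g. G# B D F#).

Bb D F Ab

V7/iii is a secondary dominant — the dominant seventh of iii. iii in Cb major is Eb, so the applied chord's root is Bb, a perfect fifth above.
Building a dominant seventh chord on Bb gives Bb-D-F-Ab.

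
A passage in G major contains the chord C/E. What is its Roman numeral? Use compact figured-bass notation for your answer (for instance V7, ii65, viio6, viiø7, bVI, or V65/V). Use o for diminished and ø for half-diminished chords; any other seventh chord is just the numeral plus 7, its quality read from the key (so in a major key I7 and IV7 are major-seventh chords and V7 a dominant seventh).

IV6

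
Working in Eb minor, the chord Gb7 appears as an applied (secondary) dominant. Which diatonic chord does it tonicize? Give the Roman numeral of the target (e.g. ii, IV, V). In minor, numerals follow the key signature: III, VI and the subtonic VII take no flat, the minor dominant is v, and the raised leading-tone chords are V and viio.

The chord is a dominant seventh chord on Gb.
A dominant resolves down a perfect fifth: Gb → Cb. In Eb minor, Cb is scale degree 6, i.e. VI.

VI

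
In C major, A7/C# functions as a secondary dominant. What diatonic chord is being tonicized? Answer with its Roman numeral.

The chord is a dominant seventh chord on A.
A dominant resolves down a perfect fifth: A → D. In C major, D is scale degree 2, i.e. ii.

ii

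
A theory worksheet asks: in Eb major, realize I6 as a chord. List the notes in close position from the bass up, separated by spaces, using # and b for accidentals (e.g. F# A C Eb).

G Bb Eb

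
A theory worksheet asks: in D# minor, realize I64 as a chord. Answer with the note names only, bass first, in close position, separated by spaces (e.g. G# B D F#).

I64 is the major tonic (Picardy third), borrowed from the parallel major. In D# minor that root is D#.
So the chord is D#-F##-A#, a major triad.
The figured bass 64 indicates second inversion, placing the fifth (A#) in the bass: A#-D#-F##.

A# D# F##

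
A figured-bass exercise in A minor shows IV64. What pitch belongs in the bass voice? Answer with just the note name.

A

IV in A minor has root D; the chord is D-F#-A.
The figure 64 means second inversion — the fifth is in the bass.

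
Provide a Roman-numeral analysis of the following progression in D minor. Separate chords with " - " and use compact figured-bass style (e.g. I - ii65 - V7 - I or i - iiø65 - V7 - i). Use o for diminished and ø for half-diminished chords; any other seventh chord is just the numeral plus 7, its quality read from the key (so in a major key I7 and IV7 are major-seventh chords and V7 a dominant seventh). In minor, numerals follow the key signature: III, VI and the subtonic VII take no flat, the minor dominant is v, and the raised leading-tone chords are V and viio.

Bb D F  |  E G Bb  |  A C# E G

Bb-D-F: root Bb is the submediant; major triad there is VI.
E-G-Bb: diminished triad on E = scale degree 2 → iio.
A-C#-E-G: dominant seventh chord on A = scale degree 5 → V7.

VI - iio - V7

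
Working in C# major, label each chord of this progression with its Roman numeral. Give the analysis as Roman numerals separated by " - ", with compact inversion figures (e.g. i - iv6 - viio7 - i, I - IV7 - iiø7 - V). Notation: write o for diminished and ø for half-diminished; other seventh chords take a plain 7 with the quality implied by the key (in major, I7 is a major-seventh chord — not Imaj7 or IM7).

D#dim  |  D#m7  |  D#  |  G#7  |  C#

D#dim is non-diatonic — iio, a mixture chord from C# minor.
D#m7: minor seventh chord on D# = scale degree 2 → ii7.
D#: a major triad on D#, the applied dominant of V → V/V.
G#7: root G# is the dominant; dominant seventh chord there is V7.
C#: root C# is the tonic; major triad there is I.

iio - ii7 - V/V - V7 - I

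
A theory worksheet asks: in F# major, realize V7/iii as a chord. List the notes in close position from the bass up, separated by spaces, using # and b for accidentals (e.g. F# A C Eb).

E# G## B# D#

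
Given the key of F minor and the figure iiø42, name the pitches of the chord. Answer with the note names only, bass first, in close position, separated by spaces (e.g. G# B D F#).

In F minor, the supertonic is G, and the diatonic chord built there is a half-diminished seventh chord.
That chord is spelled G-Bb-Db-F.
With the 42 figure the chord is in third inversion; from the bass F upward in close position it reads F-G-Bb-Db.

F G Bb Db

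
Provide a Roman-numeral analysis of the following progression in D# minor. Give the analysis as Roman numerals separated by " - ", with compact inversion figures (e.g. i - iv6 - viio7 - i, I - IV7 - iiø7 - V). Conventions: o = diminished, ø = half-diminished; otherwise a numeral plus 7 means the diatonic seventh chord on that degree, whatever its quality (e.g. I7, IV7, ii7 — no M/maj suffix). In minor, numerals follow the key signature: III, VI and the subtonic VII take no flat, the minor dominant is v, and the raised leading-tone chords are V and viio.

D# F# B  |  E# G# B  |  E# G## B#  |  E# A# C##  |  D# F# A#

VI6 - iio - V/V - V64 - i

D#-F#-B: root B is the submediant; major triad there is VI6.
E#-G#-B: diminished triad on E# = scale degree 2 → iio.
E#-G##-B#: chromatic; E# is V of V, so V/V.
E#-A#-C##: root A# is the dominant; major triad there is V64.
D#-F#-A#: minor triad on D# = scale degree 1 → i.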